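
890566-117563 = 773003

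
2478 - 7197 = -4719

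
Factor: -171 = -1 * 3^2 * 19^1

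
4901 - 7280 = -2379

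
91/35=13/5=2.60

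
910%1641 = 910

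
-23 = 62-85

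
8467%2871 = 2725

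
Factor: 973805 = 5^1*7^1*27823^1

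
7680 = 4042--3638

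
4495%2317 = 2178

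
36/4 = 9 = 9.00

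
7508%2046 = 1370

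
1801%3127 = 1801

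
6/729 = 2/243 ≈ 0.00823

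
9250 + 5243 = 14493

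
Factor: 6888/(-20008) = -1*3^1*7^1*61^(-1) = -21/61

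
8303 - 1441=6862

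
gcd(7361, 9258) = 1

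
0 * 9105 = 0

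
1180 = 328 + 852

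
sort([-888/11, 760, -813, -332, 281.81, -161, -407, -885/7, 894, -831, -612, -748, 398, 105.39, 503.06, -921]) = [-921, -831, -813, -748, -612, -407, -332, -161, -885/7, -888/11, 105.39, 281.81, 398, 503.06, 760, 894]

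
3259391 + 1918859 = 5178250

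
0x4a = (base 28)2i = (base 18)42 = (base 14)54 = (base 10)74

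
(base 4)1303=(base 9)137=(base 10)115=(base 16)73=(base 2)1110011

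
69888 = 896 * 78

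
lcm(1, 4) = 4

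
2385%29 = 7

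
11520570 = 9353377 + 2167193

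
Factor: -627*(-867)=3^2*11^1*17^2*19^1=543609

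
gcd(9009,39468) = 429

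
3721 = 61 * 61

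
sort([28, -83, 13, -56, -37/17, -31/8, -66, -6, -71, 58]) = [-83, -71, -66, -56, -6, -31/8, -37/17, 13, 28, 58]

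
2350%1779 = 571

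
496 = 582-86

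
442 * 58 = 25636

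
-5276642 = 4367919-9644561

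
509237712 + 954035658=1463273370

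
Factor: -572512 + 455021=-1*11^2*971^1=-117491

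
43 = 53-10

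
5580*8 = 44640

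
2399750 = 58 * 41375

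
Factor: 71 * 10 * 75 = 2^1 * 3^1 * 5^3 * 71^1 = 53250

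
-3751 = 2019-5770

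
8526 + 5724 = 14250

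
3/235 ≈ 0.0128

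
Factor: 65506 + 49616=2^1*3^1*7^1*2741^1=115122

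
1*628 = 628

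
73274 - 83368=-10094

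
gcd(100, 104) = 4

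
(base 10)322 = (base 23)e0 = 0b101000010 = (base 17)11g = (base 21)f7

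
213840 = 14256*15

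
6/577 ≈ 0.0104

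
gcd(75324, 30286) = 2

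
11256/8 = 1407 = 1407.00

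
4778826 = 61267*78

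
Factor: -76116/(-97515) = 2^2*3^(-1)*5^(-1)*11^(-1)*197^(-1)*6343^1 = 25372/32505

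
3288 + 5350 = 8638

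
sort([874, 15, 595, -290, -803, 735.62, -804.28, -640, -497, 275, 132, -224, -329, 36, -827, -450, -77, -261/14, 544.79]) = [-827, -804.28, -803, -640, -497, -450, -329, -290, -224, -77, -261/14, 15, 36, 132, 275, 544.79, 595, 735.62, 874]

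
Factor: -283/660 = -1 * 2^(-2) * 3^(-1) * 5^(-1) * 11^(-1) * 283^1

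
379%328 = 51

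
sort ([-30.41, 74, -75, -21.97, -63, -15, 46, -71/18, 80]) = [-75, -63, -30.41, -21.97, -15, -71/18, 46, 74, 80]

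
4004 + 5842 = 9846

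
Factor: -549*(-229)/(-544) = -1*2^(-5)*3^2*17^(-1)*61^1*229^1 = -125721/544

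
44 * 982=43208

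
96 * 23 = 2208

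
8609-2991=5618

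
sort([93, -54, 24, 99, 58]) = [-54, 24, 58, 93, 99]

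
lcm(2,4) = 4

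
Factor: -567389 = -1*567389^1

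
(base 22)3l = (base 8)127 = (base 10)87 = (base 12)73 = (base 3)10020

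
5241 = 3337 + 1904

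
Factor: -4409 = -1 * 4409^1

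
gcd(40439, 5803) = 7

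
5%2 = 1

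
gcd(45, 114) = 3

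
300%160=140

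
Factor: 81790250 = 2^1*5^3*19^1*67^1*257^1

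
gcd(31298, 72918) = 2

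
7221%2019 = 1164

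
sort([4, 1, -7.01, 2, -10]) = [-10, -7.01, 1, 2, 4]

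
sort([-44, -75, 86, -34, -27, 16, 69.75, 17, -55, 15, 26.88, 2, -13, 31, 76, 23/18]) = [-75, -55, -44, -34, -27, -13, 23/18, 2, 15, 16, 17, 26.88, 31, 69.75, 76, 86]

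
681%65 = 31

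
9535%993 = 598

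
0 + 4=4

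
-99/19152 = -11/2128 ≈ -0.00517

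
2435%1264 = 1171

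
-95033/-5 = 19006 + 3/5 = 19006.60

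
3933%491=5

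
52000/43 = 1209 + 13/43≈1209.30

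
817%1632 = 817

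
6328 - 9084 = -2756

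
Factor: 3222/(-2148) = -1*2^(-1)*3^1 = -3/2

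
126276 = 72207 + 54069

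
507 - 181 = 326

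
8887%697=523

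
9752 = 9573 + 179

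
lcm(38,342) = 342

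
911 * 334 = 304274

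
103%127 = 103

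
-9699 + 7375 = -2324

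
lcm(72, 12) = 72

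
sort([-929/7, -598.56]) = [-598.56, -929/7]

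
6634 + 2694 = 9328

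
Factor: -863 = -1 * 863^1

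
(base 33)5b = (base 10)176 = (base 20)8g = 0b10110000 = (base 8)260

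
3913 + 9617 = 13530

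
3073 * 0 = 0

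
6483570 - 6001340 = 482230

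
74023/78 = 949 + 1/78 ≈ 949.01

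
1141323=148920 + 992403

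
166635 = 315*529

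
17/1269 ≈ 0.0134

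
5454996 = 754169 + 4700827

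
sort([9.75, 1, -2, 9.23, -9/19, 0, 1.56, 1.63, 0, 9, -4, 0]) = [-4, -2, -9/19, 0, 0, 0, 1, 1.56, 1.63, 9, 9.23, 9.75]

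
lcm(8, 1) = 8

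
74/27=2+20/27 ≈ 2.74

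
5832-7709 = -1877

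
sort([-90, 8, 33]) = [-90, 8, 33]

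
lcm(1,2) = 2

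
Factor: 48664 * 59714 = 2^4 * 7^1 * 11^1 * 73^1 * 79^1 * 409^1 = 2905922096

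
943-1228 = -285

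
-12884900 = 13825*(-932)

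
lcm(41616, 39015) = 624240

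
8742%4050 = 642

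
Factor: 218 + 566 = 2^4*7^2 = 784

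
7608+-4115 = 3493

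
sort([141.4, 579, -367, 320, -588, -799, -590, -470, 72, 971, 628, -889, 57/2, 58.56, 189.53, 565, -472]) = [-889, -799, -590, -588, -472, -470, -367, 57/2, 58.56, 72, 141.4, 189.53, 320, 565, 579, 628, 971]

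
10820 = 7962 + 2858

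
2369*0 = 0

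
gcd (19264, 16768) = 64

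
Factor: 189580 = 2^2*5^1*9479^1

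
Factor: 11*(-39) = -1*3^1*11^1*13^1 = -429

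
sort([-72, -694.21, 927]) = [-694.21, -72, 927]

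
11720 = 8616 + 3104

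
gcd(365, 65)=5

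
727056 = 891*816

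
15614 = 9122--6492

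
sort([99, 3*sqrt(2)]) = [3*sqrt(2), 99]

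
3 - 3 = 0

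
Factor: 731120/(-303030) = -1 * 2^3 * 3^(-2) * 7^(-1) * 19^1 = -152/63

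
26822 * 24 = 643728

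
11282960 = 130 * 86792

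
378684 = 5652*67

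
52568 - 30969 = 21599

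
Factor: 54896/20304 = 3^(-3)*73^1 = 73/27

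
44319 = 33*1343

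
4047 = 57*71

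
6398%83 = 7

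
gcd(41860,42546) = 14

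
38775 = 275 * 141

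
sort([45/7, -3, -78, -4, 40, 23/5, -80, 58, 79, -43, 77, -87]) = [-87, -80, -78, -43, -4, -3, 23/5, 45/7, 40, 58, 77, 79]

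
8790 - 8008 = 782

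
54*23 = 1242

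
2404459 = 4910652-2506193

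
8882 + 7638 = 16520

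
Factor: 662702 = 2^1*103^1*3217^1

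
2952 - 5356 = -2404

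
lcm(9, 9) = 9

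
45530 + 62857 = 108387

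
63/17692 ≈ 0.00356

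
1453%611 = 231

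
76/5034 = 38/2517 ≈ 0.0151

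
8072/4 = 2018 = 2018.00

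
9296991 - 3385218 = 5911773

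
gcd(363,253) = 11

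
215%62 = 29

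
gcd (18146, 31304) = 86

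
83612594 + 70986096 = 154598690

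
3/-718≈-0.00418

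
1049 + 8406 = 9455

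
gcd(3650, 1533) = 73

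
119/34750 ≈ 0.00342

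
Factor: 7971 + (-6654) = 3^1 * 439^1 = 1317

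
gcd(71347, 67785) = 1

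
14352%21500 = 14352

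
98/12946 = 49/6473 ≈ 0.00757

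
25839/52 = 496 + 47/52 ≈ 496.90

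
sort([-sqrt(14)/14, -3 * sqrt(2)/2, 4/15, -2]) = [-3 * sqrt(2)/2, -2, -sqrt(14)/14, 4/15]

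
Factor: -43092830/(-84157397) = 2^1*5^1*11^1*239^(-1)*352123^(-1)*391753^1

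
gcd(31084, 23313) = 7771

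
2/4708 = 1/2354 ≈ 0.000425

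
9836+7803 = 17639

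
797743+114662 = 912405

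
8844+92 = 8936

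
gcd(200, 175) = 25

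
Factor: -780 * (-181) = 2^2 * 3^1 * 5^1 * 13^1 * 181^1 = 141180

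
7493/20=374 + 13/20=374.65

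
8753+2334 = 11087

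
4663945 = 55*84799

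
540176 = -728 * (-742) 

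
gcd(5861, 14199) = 1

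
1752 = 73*24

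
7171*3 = 21513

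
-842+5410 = 4568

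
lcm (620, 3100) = 3100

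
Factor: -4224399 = -1*3^1*157^1*8969^1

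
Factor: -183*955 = -1*3^1*5^1*61^1*191^1 = -174765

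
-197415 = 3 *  (-65805)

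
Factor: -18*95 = -1*2^1*3^2*5^1*19^1 = -1710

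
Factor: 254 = 2^1 * 127^1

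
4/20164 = 1/5041 ≈ 0.000198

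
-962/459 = -2 - 44/459 ≈ -2.10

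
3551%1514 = 523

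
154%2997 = 154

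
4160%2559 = 1601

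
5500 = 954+4546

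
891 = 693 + 198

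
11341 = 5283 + 6058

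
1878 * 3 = 5634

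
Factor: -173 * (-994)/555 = 2^1 * 3^(-1) * 5^(-1) * 7^1 * 37^(-1) * 71^1 * 173^1 = 171962/555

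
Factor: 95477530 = 2^1*5^1*419^1*22787^1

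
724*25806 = 18683544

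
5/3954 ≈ 0.00126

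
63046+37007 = 100053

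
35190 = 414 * 85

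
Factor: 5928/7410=2^2 * 5^(-1)=4/5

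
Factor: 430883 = 430883^1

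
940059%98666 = 52065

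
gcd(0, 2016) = 2016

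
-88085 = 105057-193142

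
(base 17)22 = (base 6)100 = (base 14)28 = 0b100100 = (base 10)36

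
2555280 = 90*28392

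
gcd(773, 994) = 1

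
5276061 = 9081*581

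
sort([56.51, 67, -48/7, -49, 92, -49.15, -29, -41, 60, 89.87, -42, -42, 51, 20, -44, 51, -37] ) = [-49.15, -49, -44, -42, -42, -41, -37, -29, -48/7, 20, 51, 51, 56.51, 60, 67, 89.87, 92] 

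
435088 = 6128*71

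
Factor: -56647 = -1 * 37^1 * 1531^1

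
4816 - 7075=-2259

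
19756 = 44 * 449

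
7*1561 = 10927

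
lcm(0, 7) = 0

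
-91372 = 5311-96683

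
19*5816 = 110504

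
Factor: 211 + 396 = 607^1 = 607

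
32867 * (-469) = -15414623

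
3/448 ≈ 0.00670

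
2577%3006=2577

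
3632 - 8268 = -4636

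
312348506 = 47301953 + 265046553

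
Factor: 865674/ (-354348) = -1*2^ (-1)*23^1*41^1*193^ (-1) = -943/386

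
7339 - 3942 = 3397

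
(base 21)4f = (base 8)143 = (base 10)99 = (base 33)30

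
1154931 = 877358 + 277573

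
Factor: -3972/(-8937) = 2^2*3^(-2) = 4/9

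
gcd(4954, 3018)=2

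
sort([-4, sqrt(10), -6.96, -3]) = [-6.96, -4, -3, sqrt(10)]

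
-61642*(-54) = 3328668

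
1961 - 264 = 1697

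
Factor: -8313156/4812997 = -1*2^2*3^2*7^(-1)*37^(-1)*53^1*4357^1*18583^(-1)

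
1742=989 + 753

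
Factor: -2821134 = -1 * 2^1 * 3^1 * 23^1 * 20443^1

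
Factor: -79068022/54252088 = -1*2^ (-2)*616501^ (-1)*3594001^1 = -3594001/2466004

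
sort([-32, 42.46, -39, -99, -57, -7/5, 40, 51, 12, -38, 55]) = [-99, -57, -39, -38, -32, -7/5, 12, 40, 42.46, 51, 55]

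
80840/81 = 998+2/81 ≈ 998.02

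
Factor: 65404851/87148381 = 3^1 * 2099^ (-1) * 41519^ (-1) * 21801617^1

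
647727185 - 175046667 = 472680518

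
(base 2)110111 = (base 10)55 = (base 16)37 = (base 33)1m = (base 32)1n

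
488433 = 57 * 8569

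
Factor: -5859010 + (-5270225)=-1 * 3^1 * 5^1 * 13^1 * 57073^1=-11129235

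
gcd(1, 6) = 1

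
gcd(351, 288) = 9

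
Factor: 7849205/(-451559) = -1*5^1*7^1*13^2*23^(-1)*29^(-1)*677^(-1)*1327^1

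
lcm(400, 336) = 8400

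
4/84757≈0.0000472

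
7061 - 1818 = 5243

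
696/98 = 348/49 ≈ 7.10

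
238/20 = 119/10 = 11.90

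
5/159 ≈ 0.0314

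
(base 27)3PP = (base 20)747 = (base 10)2887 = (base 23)5AC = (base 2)101101000111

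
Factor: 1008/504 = 2^1 = 2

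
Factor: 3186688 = 2^13 * 389^1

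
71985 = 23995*3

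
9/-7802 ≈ -0.00115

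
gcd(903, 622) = 1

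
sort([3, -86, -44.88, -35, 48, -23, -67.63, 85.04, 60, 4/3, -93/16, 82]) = [-86, -67.63, -44.88, -35, -23, -93/16, 4/3, 3, 48, 60, 82, 85.04]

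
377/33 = 11+14/33 ≈ 11.42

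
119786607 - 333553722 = -213767115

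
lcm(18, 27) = 54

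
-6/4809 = -2/1603≈-0.00125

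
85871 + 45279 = 131150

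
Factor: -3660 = -1 * 2^2 * 3^1 * 5^1 * 61^1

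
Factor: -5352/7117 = -1*2^3*3^1*11^(-1)*223^1*647^(-1)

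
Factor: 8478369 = 3^2 * 942041^1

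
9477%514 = 225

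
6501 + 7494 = 13995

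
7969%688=401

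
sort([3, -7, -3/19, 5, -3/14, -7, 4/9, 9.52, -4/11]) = [-7, -7, -4/11, -3/14, -3/19, 4/9, 3, 5, 9.52]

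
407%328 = 79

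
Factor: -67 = -1*67^1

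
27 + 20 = 47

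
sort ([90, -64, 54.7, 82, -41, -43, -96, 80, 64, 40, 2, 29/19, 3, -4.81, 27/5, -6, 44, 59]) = [-96, -64, -43, -41, -6, -4.81, 29/19, 2, 3, 27/5, 40, 44, 54.7, 59, 64, 80, 82, 90]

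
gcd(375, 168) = 3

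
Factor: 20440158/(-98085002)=-1 * 3^1 * 17^(-1) * 37^(-1) * 233^1 * 14621^1 * 77969^(-1)=-10220079/49042501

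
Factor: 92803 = 17^1*53^1*103^1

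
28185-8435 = 19750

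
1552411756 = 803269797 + 749141959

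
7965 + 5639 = 13604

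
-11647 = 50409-62056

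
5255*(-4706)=-24730030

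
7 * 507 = 3549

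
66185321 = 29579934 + 36605387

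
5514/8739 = 1838/2913 ≈ 0.631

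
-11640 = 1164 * (-10)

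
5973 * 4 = 23892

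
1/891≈0.00112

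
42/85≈0.494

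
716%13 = 1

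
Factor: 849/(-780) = -1*2^(-2)*5^(-1)*13^(-1)*283^1 = -283/260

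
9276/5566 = 4638/2783 ≈ 1.67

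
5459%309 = 206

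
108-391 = -283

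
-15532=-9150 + -6382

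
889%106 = 41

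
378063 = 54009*7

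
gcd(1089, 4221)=9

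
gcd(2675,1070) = 535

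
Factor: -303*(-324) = 2^2*3^5*101^1 = 98172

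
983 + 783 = 1766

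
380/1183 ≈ 0.321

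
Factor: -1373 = -1*1373^1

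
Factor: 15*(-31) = -1*3^1*5^1*31^1 = -465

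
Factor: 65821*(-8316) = -1*2^2*3^3*7^2*11^1*9403^1 = -547367436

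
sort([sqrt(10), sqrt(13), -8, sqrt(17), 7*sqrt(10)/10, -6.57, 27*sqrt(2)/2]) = [-8, -6.57, 7*sqrt(10)/10, sqrt(10), sqrt(13), sqrt(17), 27*sqrt(2)/2]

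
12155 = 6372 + 5783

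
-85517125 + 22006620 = -63510505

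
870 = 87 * 10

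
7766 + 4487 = 12253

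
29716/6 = 4952 + 2/3 ≈ 4952.67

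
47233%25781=21452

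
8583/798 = 10 + 201/266 ≈ 10.76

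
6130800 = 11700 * 524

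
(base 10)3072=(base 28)3pk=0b110000000000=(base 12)1940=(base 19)89d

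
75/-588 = -25/196 ≈ -0.128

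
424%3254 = 424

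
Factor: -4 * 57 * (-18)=2^3 * 3^3 * 19^1=4104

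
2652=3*884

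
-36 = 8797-8833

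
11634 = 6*1939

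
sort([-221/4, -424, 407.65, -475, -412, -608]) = [-608, -475, -424, -412, -221/4, 407.65]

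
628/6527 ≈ 0.0962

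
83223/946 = 87+921/946 ≈ 87.97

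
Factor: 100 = 2^2*5^2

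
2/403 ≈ 0.00496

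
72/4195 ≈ 0.0172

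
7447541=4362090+3085451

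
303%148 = 7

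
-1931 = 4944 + -6875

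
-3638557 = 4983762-8622319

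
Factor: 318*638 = 2^2*3^1*11^1*29^1*53^1 = 202884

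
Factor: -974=-1 * 2^1 * 487^1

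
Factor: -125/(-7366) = 2^(-1)*5^3*29^(-1)*127^(-1) 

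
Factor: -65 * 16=-1 * 2^4 * 5^1 * 13^1=-1040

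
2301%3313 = 2301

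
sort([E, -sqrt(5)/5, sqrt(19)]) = [-sqrt(5)/5, E, sqrt(19)]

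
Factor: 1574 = 2^1 * 787^1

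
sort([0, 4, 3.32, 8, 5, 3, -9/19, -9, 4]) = [-9, -9/19, 0, 3, 3.32, 4, 4, 5, 8]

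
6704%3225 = 254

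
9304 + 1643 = 10947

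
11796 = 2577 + 9219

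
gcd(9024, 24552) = 24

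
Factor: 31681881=3^3*7^3*11^1*311^1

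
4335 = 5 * 867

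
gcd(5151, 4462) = 1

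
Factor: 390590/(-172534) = -1 * 5^1 * 139^1 * 307^(-1) = -695/307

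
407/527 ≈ 0.772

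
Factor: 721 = 7^1*103^1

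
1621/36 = 45 + 1/36 ≈ 45.03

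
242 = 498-256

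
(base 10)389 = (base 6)1445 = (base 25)fe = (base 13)23c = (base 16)185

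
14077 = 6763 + 7314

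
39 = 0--39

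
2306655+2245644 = 4552299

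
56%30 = 26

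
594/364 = 297/182 ≈ 1.63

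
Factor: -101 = -1 * 101^1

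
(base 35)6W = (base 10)242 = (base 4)3302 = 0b11110010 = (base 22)B0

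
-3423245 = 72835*(-47)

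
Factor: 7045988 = 2^2*61^1*67^1*431^1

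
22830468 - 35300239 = -12469771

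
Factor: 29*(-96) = -1*2^5*3^1*29^1 = -2784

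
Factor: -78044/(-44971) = 2^2 * 109^1 * 179^1 * 44971^(-1)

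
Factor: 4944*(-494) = -1*2^5*3^1*13^1*19^1*103^1 = -2442336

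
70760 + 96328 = 167088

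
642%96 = 66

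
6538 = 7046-508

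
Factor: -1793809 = -1 * 19^2 * 4969^1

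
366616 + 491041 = 857657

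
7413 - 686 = 6727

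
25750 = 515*50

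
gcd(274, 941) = 1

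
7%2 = 1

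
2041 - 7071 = -5030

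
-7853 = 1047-8900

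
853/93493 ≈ 0.00912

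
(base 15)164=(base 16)13f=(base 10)319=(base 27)bm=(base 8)477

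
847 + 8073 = 8920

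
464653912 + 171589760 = 636243672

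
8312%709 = 513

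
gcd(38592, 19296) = 19296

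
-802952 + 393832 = -409120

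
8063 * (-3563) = -28728469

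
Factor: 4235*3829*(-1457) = -1*5^1*7^2*11^2*31^1*47^1*547^1 = -23626442455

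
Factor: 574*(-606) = -1*2^2*3^1*7^1*41^1*101^1 = -347844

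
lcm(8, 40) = 40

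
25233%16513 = 8720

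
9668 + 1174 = 10842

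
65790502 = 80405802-14615300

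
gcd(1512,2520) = 504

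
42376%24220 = 18156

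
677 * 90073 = 60979421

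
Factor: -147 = -1 * 3^1 * 7^2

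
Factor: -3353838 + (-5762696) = -1*2^1*7^1*651181^1 = -9116534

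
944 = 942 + 2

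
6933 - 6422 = 511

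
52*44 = 2288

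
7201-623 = 6578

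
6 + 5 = 11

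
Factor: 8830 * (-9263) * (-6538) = 2^2 * 5^1 * 7^1 * 59^1 * 157^1 * 467^1 * 883^1 = 534757992020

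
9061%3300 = 2461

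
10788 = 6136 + 4652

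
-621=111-732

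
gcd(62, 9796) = 62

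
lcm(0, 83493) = 0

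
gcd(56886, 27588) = 114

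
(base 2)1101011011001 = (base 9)10376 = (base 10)6873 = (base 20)h3d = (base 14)270d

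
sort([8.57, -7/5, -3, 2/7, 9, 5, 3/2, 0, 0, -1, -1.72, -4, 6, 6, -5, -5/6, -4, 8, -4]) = [-5, -4, -4, -4, -3, -1.72, -7/5, -1, -5/6, 0, 0, 2/7, 3/2, 5, 6, 6, 8, 8.57, 9]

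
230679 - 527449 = -296770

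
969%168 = 129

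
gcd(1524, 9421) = 1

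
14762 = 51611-36849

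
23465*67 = 1572155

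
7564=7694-130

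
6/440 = 3/220 ≈ 0.0136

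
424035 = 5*84807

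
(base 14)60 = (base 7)150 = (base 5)314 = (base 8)124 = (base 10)84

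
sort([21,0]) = [0,21]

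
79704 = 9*8856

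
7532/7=1076=1076.00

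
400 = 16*25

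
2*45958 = 91916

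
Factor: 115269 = 3^1 * 7^1 * 11^1 * 499^1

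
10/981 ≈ 0.0102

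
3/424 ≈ 0.00708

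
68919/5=13783 + 4/5=13783.80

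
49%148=49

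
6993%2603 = 1787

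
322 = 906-584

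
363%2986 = 363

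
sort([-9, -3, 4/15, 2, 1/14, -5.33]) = [-9, -5.33, -3, 1/14, 4/15, 2]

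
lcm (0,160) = 0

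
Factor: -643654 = -1 * 2^1 * 11^1 * 17^1 * 1721^1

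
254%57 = 26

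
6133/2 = 3066+1/2 = 3066.50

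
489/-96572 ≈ -0.00506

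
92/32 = 23/8≈2.88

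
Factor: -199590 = -1*2^1*3^1*5^1*6653^1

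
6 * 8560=51360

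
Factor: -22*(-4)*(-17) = -1*2^3*11^1*17^1 = -1496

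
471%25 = 21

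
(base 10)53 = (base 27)1q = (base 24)25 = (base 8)65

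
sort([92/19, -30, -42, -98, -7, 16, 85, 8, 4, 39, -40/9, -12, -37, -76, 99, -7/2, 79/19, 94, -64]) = [-98, -76, -64, -42, -37, -30, -12, -7, -40/9, -7/2, 4, 79/19, 92/19, 8, 16, 39, 85, 94, 99]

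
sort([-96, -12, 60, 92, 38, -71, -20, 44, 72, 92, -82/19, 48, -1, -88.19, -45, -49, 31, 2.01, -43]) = [-96, -88.19, -71, -49, -45, -43, -20, -12, -82/19, -1, 2.01, 31, 38, 44, 48, 60, 72, 92, 92]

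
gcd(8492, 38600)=772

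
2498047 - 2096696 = 401351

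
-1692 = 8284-9976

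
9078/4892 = 1 + 2093/2446 ≈ 1.86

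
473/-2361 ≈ -0.200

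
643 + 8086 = 8729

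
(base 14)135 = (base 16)f3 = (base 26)99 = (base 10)243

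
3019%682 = 291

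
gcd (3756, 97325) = 1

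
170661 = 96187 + 74474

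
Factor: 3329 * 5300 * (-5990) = -1 * 2^3 * 5^3 * 53^1 * 599^1 * 3329^1 = -105685763000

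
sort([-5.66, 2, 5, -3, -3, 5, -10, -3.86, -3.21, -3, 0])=[-10, -5.66, -3.86, -3.21, -3, -3, -3, 0, 2, 5, 5]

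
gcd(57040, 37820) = 620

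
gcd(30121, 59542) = 7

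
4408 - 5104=-696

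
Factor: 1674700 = 2^2 * 5^2 * 16747^1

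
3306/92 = 1653/46 ≈ 35.93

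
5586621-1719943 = 3866678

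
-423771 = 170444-594215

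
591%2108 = 591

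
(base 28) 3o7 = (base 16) bd7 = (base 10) 3031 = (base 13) 14c2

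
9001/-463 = -19 - 204/463 ≈ -19.44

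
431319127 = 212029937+219289190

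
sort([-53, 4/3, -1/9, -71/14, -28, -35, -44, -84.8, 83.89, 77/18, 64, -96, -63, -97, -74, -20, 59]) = [-97, -96, -84.8, -74, -63, -53, -44, -35, -28, -20, -71/14, -1/9, 4/3, 77/18, 59, 64, 83.89]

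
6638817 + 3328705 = 9967522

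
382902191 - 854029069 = -471126878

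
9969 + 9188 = 19157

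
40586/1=40586=40586.00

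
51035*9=459315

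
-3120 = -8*390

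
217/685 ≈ 0.317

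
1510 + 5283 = 6793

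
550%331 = 219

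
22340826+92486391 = 114827217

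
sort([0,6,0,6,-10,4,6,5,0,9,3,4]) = [-10,0,0,0,3,4,4,5,6,6,6,9]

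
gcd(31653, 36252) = 9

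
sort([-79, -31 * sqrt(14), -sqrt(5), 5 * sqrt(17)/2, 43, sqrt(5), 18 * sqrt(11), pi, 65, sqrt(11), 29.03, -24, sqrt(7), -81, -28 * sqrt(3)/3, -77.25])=[-31 * sqrt(14), -81, -79, -77.25, -24, -28 * sqrt(3)/3, -sqrt(5), sqrt(5), sqrt(7), pi, sqrt(11), 5 * sqrt(17)/2, 29.03, 43, 18 * sqrt(11), 65]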